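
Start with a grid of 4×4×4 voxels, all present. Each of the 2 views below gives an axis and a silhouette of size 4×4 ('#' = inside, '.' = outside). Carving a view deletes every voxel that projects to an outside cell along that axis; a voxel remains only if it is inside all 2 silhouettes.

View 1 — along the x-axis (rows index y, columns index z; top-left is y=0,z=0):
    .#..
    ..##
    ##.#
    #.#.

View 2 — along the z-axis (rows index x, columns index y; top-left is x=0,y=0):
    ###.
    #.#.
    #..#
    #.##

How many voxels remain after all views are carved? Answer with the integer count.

remaining voxels: 19

full grid |V| = 64
V1 x: intersect with YZ mask (8 set) -- 32 left
V2 z: intersect with XY mask (10 set) -- 19 left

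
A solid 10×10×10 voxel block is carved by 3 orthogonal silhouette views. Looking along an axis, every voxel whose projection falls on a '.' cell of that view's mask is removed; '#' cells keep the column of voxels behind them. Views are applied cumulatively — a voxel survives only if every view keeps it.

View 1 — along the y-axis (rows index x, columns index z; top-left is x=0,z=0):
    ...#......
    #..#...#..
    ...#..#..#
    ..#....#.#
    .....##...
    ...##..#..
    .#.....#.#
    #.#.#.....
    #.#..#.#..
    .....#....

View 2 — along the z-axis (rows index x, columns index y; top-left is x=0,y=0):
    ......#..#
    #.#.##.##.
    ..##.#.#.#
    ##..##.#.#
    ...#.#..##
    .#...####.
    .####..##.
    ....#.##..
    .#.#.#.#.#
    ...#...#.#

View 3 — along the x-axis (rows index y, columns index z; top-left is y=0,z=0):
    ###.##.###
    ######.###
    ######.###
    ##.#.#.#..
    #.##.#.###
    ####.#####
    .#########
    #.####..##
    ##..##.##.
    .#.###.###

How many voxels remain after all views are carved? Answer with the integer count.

99 voxels

full grid |V| = 1000
carve view 1 (along y, XZ-mask fill 26/100): 260 voxels remain
carve view 2 (along z, XY-mask fill 45/100): 126 voxels remain
carve view 3 (along x, YZ-mask fill 76/100): 99 voxels remain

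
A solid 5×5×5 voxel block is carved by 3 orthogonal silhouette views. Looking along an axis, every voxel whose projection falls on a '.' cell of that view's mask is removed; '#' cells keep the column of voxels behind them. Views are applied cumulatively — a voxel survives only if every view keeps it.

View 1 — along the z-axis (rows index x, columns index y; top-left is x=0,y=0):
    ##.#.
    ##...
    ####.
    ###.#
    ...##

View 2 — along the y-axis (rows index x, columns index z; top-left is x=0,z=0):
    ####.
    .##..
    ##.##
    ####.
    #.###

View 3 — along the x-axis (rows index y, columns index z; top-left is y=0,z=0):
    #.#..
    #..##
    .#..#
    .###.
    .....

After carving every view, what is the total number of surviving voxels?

remaining voxels: 23

initial block: 5^3 = 125
  1. axis=2 (XY plane), |mask|=15  ⇒  voxels=75
  2. axis=1 (XZ plane), |mask|=18  ⇒  voxels=56
  3. axis=0 (YZ plane), |mask|=10  ⇒  voxels=23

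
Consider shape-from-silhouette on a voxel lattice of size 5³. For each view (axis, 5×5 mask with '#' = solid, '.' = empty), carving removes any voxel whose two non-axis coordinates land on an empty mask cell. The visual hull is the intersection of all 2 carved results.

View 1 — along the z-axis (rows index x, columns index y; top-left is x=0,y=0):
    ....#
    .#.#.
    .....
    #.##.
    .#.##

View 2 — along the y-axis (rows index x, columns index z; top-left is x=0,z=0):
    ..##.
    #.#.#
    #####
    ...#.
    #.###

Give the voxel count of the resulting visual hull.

|visual hull| = 23

full grid |V| = 125
V1 z: intersect with XY mask (9 set) -- 45 left
V2 y: intersect with XZ mask (15 set) -- 23 left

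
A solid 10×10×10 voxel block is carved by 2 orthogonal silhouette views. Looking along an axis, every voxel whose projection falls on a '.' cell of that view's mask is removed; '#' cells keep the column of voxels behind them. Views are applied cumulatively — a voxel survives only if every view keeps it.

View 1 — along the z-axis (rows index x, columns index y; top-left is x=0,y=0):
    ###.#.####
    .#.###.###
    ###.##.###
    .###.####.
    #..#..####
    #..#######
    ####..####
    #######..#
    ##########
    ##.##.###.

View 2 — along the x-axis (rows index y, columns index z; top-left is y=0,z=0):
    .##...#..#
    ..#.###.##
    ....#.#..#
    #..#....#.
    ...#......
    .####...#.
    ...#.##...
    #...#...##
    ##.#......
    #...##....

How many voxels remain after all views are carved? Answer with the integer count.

start: 10×10×10 = 1000 voxels
[1] z-view keeps 77 columns → grid now 770
[2] x-view keeps 35 columns → grid now 270

voxel count = 270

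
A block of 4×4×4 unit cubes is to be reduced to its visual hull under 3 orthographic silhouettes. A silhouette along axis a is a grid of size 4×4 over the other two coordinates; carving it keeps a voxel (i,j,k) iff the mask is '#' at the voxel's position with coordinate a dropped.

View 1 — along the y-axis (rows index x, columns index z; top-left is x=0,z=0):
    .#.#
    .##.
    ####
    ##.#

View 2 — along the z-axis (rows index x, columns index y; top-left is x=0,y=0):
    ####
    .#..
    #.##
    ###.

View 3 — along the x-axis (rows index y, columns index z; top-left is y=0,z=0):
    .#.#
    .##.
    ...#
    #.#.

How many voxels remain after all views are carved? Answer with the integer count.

initial block: 4^3 = 64
[1] y-view keeps 11 columns → grid now 44
[2] z-view keeps 11 columns → grid now 31
[3] x-view keeps 7 columns → grid now 15

remaining voxels: 15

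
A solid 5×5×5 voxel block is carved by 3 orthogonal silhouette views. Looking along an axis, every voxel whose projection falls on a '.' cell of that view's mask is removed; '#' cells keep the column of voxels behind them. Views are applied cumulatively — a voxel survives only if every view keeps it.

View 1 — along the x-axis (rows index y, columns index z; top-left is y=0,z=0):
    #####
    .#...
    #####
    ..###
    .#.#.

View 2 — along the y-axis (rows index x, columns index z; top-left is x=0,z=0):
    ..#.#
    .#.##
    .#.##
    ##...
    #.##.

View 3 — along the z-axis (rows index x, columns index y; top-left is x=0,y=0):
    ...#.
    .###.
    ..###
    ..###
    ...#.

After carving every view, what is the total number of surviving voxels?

|visual hull| = 20

full grid |V| = 125
[1] x-view keeps 16 columns → grid now 80
[2] y-view keeps 13 columns → grid now 43
[3] z-view keeps 11 columns → grid now 20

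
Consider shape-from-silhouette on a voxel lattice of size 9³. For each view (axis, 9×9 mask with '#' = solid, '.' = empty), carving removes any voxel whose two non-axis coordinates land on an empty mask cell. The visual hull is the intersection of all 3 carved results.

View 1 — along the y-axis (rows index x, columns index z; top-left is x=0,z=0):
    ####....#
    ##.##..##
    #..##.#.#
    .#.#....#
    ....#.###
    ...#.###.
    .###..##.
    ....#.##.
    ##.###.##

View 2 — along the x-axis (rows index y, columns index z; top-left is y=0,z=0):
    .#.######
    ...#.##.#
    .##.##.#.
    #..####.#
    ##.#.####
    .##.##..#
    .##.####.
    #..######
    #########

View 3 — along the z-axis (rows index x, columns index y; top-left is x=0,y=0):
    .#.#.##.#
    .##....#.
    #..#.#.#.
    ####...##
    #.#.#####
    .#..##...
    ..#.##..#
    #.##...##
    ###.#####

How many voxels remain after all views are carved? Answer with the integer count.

before carving: 729 voxels (9×9×9)
V1 y: intersect with XZ mask (42 set) -- 378 left
V2 x: intersect with YZ mask (56 set) -- 262 left
V3 z: intersect with XY mask (45 set) -- 151 left

remaining voxels: 151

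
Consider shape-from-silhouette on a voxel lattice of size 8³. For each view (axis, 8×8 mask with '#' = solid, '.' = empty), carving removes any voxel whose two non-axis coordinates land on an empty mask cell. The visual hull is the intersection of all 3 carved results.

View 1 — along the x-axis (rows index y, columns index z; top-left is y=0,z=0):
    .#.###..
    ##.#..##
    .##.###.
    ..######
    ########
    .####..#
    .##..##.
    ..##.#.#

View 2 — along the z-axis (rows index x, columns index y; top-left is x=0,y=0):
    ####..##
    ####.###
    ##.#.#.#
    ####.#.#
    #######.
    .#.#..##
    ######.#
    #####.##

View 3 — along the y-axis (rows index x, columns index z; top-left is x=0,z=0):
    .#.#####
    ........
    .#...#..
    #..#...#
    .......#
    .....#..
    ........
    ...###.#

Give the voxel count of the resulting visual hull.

65 voxels

initial block: 8^3 = 512
  1. axis=0 (YZ plane), |mask|=41  ⇒  voxels=328
  2. axis=2 (XY plane), |mask|=49  ⇒  voxels=243
  3. axis=1 (XZ plane), |mask|=17  ⇒  voxels=65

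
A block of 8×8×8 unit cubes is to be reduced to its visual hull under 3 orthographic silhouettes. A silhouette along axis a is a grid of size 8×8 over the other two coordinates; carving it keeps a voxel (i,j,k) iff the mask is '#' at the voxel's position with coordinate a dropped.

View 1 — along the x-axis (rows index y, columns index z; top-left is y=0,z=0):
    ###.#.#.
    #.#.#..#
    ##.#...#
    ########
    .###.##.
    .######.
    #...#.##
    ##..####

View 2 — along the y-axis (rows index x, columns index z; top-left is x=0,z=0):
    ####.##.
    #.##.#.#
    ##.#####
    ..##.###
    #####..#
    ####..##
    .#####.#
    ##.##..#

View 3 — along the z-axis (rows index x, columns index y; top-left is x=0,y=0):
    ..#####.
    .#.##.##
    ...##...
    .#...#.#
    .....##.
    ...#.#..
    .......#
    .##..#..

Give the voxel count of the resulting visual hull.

88 voxels

start: 8×8×8 = 512 voxels
after view 1 [x-axis, 42 of 64 cells solid] → remaining = 336
after view 2 [y-axis, 46 of 64 cells solid] → remaining = 237
after view 3 [z-axis, 23 of 64 cells solid] → remaining = 88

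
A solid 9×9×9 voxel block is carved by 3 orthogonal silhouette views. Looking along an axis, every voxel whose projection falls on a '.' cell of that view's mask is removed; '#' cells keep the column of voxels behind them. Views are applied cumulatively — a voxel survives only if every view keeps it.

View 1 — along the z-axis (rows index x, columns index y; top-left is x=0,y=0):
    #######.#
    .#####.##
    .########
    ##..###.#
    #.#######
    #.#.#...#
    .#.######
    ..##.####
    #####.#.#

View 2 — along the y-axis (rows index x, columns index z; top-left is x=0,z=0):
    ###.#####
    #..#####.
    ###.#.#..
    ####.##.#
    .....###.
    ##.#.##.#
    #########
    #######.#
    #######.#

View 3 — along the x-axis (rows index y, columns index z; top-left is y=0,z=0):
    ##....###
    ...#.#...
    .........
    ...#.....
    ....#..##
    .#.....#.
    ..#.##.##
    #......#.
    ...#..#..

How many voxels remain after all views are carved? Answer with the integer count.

before carving: 729 voxels (9×9×9)
  1. axis=2 (XY plane), |mask|=61  ⇒  voxels=549
  2. axis=1 (XZ plane), |mask|=60  ⇒  voxels=403
  3. axis=0 (YZ plane), |mask|=22  ⇒  voxels=102

remaining voxels: 102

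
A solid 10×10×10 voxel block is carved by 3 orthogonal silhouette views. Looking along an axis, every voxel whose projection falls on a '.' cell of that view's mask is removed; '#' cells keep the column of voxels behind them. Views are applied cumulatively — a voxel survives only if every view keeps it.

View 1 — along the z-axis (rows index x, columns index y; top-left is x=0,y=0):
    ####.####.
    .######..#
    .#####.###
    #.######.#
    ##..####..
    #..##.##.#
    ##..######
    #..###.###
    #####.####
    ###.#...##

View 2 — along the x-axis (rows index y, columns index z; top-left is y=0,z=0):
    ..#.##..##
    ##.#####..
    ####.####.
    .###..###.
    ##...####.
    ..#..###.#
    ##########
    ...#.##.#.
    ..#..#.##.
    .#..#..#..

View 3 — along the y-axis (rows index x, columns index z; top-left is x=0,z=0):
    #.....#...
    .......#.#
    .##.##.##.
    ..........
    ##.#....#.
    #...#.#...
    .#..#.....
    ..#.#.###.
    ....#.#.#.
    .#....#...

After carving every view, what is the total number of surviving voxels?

voxel count = 121

before carving: 1000 voxels (10×10×10)
  1. axis=2 (XY plane), |mask|=73  ⇒  voxels=730
  2. axis=0 (YZ plane), |mask|=58  ⇒  voxels=418
  3. axis=1 (XZ plane), |mask|=29  ⇒  voxels=121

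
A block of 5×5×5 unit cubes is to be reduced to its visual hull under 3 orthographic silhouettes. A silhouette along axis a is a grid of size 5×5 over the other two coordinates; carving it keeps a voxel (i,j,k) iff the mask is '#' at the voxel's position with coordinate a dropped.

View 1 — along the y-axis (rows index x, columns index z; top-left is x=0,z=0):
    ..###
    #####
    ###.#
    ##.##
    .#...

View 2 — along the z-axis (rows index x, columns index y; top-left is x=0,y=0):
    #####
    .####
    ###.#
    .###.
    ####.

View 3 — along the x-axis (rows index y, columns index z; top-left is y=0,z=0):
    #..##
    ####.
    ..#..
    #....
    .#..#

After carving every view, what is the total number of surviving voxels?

before carving: 125 voxels (5×5×5)
V1 y: intersect with XZ mask (17 set) -- 85 left
V2 z: intersect with XY mask (20 set) -- 67 left
V3 x: intersect with YZ mask (11 set) -- 27 left

|visual hull| = 27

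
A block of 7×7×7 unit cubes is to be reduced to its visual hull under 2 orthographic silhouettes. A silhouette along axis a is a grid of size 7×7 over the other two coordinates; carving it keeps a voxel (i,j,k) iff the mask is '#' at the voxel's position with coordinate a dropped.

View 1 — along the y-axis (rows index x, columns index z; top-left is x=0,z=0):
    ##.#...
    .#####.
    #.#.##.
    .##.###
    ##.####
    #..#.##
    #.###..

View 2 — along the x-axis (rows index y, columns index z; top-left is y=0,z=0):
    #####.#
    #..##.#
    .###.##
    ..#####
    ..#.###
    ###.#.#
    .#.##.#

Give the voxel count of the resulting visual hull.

142 voxels

initial block: 7^3 = 343
carve view 1 (along y, XZ-mask fill 31/49): 217 voxels remain
carve view 2 (along x, YZ-mask fill 33/49): 142 voxels remain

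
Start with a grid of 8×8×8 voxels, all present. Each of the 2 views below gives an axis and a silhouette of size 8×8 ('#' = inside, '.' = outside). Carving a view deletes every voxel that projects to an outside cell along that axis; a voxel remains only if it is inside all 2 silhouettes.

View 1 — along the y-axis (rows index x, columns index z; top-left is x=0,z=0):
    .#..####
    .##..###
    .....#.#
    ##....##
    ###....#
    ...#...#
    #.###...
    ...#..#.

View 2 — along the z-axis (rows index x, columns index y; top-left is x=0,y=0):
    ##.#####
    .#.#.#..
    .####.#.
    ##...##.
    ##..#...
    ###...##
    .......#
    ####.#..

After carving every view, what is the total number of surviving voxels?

|visual hull| = 112

initial block: 8^3 = 512
  1. axis=1 (XZ plane), |mask|=28  ⇒  voxels=224
  2. axis=2 (XY plane), |mask|=33  ⇒  voxels=112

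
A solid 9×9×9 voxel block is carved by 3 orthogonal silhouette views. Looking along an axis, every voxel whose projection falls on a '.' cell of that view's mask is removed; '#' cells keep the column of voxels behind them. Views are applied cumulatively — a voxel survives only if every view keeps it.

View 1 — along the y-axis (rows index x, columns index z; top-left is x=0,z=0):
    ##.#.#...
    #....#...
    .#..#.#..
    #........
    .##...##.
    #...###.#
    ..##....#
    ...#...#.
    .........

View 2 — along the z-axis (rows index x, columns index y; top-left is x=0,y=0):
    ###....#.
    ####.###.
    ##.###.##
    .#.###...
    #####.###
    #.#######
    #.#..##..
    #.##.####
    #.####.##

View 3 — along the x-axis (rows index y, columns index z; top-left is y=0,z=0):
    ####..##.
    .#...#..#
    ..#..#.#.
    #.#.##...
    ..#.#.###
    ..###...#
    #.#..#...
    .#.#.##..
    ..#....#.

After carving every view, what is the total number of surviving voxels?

remaining voxels: 71

full grid |V| = 729
V1 y: intersect with XZ mask (24 set) -- 216 left
V2 z: intersect with XY mask (56 set) -- 153 left
V3 x: intersect with YZ mask (34 set) -- 71 left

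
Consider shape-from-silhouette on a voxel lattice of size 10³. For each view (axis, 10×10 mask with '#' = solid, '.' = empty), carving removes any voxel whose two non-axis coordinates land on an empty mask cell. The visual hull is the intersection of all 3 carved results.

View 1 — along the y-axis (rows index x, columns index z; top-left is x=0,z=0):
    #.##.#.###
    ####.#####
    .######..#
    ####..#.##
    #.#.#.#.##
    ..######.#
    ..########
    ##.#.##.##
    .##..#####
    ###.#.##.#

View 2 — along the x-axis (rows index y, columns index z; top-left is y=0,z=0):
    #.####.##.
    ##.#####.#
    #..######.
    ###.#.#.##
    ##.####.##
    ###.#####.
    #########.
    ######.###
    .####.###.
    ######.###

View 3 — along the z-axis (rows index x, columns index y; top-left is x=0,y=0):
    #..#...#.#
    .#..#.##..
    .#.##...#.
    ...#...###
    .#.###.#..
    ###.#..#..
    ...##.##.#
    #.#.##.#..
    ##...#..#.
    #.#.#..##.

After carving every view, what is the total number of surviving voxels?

remaining voxels: 254

full grid |V| = 1000
V1 y: intersect with XZ mask (72 set) -- 720 left
V2 x: intersect with YZ mask (79 set) -- 551 left
V3 z: intersect with XY mask (45 set) -- 254 left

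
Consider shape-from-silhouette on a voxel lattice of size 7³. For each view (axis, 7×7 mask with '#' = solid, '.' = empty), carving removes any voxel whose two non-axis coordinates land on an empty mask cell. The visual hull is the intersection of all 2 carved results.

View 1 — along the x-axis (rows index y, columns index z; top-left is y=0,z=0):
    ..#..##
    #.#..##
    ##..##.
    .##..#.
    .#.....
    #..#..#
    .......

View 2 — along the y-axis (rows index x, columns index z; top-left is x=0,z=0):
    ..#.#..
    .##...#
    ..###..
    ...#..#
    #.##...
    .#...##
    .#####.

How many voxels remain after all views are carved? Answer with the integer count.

full grid |V| = 343
step 1: project along x, AND mask (18/49) → |grid| = 126
step 2: project along y, AND mask (21/49) → |grid| = 51

51 voxels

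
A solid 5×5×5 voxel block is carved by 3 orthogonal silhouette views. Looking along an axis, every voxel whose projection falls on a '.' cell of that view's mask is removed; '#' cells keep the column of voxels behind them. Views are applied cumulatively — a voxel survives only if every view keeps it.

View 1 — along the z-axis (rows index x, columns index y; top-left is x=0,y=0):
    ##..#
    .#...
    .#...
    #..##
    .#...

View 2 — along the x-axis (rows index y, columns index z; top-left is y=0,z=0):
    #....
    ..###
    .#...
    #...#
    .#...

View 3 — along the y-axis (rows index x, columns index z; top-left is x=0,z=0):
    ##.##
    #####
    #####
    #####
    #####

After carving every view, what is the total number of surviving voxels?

full grid |V| = 125
carve view 1 (along z, XY-mask fill 9/25): 45 voxels remain
carve view 2 (along x, YZ-mask fill 8/25): 18 voxels remain
carve view 3 (along y, XZ-mask fill 24/25): 17 voxels remain

|visual hull| = 17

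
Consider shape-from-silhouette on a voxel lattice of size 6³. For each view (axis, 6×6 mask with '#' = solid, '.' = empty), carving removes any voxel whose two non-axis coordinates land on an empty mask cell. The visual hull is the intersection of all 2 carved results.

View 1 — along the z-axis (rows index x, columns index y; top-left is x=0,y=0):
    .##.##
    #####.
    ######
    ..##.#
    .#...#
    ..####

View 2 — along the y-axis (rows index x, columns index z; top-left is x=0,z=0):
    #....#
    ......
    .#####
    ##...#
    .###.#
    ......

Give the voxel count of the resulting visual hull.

start: 6×6×6 = 216 voxels
step 1: project along z, AND mask (24/36) → |grid| = 144
step 2: project along y, AND mask (14/36) → |grid| = 55

voxel count = 55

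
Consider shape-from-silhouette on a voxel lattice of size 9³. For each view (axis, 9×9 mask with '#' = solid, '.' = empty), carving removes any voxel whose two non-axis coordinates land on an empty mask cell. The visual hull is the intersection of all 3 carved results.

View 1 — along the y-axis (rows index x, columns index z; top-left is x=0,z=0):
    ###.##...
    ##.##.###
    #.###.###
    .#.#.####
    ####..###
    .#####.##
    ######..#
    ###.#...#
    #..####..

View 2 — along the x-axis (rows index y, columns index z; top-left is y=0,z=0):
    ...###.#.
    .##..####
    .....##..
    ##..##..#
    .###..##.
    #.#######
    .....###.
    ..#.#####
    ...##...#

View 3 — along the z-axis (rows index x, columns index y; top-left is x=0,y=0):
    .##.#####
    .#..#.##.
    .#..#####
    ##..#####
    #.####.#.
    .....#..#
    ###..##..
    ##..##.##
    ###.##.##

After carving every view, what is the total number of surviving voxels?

159 voxels

initial block: 9^3 = 729
step 1: project along y, AND mask (56/81) → |grid| = 504
step 2: project along x, AND mask (42/81) → |grid| = 252
step 3: project along z, AND mask (50/81) → |grid| = 159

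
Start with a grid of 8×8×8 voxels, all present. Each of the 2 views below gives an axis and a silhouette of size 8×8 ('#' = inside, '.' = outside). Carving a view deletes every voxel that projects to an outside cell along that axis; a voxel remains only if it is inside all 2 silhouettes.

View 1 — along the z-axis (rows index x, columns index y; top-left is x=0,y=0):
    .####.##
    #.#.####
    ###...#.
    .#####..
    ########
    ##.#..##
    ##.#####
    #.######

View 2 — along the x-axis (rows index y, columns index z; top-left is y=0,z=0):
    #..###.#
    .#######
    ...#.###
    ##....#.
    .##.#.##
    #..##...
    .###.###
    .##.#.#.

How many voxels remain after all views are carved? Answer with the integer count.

before carving: 512 voxels (8×8×8)
carve view 1 (along z, XY-mask fill 48/64): 384 voxels remain
carve view 2 (along x, YZ-mask fill 37/64): 225 voxels remain

remaining voxels: 225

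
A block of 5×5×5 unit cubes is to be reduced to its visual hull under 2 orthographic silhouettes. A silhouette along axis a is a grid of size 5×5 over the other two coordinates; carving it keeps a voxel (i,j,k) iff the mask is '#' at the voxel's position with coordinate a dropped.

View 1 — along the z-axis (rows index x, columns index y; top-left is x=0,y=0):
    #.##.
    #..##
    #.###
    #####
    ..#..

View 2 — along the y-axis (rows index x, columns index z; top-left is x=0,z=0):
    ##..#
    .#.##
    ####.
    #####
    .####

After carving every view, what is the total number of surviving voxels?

initial block: 5^3 = 125
[1] z-view keeps 16 columns → grid now 80
[2] y-view keeps 19 columns → grid now 63

63 voxels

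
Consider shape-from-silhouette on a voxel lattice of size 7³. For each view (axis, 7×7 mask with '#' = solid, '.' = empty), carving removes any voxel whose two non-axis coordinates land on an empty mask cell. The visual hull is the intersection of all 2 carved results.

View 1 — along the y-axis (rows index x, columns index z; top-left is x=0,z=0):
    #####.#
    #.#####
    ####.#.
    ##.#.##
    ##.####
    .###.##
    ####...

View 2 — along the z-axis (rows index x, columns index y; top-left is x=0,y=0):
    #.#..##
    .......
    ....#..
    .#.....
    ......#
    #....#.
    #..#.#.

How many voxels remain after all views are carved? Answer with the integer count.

|visual hull| = 62

start: 7×7×7 = 343 voxels
V1 y: intersect with XZ mask (37 set) -- 259 left
V2 z: intersect with XY mask (12 set) -- 62 left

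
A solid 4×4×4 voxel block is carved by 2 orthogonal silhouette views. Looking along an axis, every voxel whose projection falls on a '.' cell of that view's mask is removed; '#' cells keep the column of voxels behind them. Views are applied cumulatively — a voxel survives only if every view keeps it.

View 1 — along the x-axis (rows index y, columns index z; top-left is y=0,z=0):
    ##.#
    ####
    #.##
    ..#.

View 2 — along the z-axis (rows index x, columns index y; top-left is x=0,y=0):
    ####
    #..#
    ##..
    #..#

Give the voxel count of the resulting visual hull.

start: 4×4×4 = 64 voxels
after view 1 [x-axis, 11 of 16 cells solid] → remaining = 44
after view 2 [z-axis, 10 of 16 cells solid] → remaining = 26

|visual hull| = 26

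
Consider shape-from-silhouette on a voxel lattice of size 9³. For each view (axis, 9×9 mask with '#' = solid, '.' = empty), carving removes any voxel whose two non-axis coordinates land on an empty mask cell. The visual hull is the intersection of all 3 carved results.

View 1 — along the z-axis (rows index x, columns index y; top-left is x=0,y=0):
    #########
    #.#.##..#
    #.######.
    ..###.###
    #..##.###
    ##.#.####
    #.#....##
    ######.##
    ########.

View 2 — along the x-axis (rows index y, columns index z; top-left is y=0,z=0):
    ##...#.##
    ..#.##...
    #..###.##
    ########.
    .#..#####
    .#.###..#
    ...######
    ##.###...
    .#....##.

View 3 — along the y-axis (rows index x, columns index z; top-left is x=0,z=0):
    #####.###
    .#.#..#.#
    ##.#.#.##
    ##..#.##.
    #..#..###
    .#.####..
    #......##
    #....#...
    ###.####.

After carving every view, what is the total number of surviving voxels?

|visual hull| = 197

start: 9×9×9 = 729 voxels
step 1: project along z, AND mask (60/81) → |grid| = 540
step 2: project along x, AND mask (47/81) → |grid| = 319
step 3: project along y, AND mask (45/81) → |grid| = 197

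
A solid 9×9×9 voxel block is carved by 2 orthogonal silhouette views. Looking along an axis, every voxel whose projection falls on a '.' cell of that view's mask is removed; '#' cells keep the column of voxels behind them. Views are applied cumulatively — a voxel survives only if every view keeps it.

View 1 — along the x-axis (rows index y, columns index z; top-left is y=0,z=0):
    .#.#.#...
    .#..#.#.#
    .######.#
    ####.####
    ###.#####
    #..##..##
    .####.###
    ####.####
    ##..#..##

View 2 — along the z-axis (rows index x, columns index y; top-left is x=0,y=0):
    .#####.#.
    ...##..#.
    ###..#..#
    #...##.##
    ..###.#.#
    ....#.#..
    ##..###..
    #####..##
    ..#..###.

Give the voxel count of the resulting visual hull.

remaining voxels: 264

start: 9×9×9 = 729 voxels
after view 1 [x-axis, 55 of 81 cells solid] → remaining = 495
after view 2 [z-axis, 42 of 81 cells solid] → remaining = 264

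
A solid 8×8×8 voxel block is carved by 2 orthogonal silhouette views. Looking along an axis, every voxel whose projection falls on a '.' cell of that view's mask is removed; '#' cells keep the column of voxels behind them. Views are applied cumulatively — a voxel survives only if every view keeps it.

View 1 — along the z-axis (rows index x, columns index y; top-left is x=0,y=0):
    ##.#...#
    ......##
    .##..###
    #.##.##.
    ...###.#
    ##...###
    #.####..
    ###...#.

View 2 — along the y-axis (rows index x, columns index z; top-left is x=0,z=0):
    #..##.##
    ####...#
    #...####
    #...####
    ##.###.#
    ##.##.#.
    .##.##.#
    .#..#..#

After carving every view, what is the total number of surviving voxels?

remaining voxels: 166

start: 8×8×8 = 512 voxels
carve view 1 (along z, XY-mask fill 34/64): 272 voxels remain
carve view 2 (along y, XZ-mask fill 39/64): 166 voxels remain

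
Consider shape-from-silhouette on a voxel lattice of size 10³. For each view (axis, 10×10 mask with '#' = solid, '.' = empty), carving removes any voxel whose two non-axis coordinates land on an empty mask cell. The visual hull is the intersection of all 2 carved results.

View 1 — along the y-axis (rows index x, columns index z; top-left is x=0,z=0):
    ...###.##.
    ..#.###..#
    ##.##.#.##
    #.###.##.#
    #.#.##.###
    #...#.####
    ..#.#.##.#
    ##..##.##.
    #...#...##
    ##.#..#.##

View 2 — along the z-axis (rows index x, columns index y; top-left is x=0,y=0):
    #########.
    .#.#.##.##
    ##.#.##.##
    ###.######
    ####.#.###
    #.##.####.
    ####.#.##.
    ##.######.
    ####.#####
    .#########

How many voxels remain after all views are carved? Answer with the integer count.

|visual hull| = 458

before carving: 1000 voxels (10×10×10)
carve view 1 (along y, XZ-mask fill 58/100): 580 voxels remain
carve view 2 (along z, XY-mask fill 79/100): 458 voxels remain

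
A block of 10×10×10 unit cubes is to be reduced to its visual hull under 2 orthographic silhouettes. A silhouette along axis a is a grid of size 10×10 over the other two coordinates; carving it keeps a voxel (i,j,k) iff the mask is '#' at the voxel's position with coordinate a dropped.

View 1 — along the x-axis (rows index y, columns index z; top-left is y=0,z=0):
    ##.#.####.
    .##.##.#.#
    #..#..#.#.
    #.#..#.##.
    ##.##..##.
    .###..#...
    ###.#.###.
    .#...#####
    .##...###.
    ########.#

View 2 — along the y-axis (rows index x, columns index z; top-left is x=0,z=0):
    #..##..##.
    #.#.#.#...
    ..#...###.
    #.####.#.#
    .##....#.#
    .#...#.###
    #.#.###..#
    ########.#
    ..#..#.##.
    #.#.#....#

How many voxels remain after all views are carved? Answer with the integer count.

302 voxels

before carving: 1000 voxels (10×10×10)
  1. axis=0 (YZ plane), |mask|=59  ⇒  voxels=590
  2. axis=1 (XZ plane), |mask|=52  ⇒  voxels=302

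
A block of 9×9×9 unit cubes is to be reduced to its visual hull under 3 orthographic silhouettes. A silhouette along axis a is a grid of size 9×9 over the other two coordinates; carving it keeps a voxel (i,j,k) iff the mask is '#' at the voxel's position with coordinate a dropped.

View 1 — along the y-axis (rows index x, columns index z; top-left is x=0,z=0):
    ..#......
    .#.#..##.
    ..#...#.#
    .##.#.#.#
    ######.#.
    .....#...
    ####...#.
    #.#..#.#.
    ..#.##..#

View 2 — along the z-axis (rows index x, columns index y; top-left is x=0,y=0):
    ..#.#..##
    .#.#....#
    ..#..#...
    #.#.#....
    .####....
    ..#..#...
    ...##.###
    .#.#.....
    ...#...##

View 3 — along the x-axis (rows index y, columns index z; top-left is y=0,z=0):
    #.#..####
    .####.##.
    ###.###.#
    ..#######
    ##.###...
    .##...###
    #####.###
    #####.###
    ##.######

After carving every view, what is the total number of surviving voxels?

before carving: 729 voxels (9×9×9)
step 1: project along y, AND mask (34/81) → |grid| = 306
step 2: project along z, AND mask (28/81) → |grid| = 112
step 3: project along x, AND mask (60/81) → |grid| = 85

85 voxels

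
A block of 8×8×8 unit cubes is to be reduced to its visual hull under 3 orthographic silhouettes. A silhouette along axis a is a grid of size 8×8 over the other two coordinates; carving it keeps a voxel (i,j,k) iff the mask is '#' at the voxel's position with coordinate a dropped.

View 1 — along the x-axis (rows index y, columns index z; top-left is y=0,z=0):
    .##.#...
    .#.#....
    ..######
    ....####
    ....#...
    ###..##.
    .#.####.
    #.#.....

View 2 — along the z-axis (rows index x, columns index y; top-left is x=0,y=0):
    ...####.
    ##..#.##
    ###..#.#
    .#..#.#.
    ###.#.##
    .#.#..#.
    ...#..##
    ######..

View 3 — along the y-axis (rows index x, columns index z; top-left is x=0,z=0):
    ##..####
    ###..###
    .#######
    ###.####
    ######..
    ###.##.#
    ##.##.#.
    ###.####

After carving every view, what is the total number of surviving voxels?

remaining voxels: 92

full grid |V| = 512
step 1: project along x, AND mask (28/64) → |grid| = 224
step 2: project along z, AND mask (35/64) → |grid| = 116
step 3: project along y, AND mask (50/64) → |grid| = 92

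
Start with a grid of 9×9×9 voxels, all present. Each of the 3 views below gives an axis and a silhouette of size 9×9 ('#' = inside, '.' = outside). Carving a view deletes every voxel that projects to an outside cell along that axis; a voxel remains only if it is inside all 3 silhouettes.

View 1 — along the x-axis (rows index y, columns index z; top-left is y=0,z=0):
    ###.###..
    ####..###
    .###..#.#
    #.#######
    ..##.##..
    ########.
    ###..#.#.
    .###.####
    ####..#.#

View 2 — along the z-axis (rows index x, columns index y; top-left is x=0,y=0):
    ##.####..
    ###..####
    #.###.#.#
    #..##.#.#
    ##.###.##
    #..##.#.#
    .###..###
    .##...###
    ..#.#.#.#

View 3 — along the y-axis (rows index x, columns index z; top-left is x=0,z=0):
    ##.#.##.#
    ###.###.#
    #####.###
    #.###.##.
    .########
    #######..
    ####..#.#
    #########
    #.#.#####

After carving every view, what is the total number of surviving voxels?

before carving: 729 voxels (9×9×9)
step 1: project along x, AND mask (56/81) → |grid| = 504
step 2: project along z, AND mask (51/81) → |grid| = 308
step 3: project along y, AND mask (64/81) → |grid| = 250

|visual hull| = 250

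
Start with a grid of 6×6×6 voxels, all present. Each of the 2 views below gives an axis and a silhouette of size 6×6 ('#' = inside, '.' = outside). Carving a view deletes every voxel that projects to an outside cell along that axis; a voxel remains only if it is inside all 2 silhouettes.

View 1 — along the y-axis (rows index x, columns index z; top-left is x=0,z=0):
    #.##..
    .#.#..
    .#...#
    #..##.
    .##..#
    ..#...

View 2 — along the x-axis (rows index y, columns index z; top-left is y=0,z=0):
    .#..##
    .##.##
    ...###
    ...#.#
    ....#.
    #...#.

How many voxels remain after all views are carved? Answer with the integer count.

start: 6×6×6 = 216 voxels
carve view 1 (along y, XZ-mask fill 14/36): 84 voxels remain
carve view 2 (along x, YZ-mask fill 15/36): 30 voxels remain

30 voxels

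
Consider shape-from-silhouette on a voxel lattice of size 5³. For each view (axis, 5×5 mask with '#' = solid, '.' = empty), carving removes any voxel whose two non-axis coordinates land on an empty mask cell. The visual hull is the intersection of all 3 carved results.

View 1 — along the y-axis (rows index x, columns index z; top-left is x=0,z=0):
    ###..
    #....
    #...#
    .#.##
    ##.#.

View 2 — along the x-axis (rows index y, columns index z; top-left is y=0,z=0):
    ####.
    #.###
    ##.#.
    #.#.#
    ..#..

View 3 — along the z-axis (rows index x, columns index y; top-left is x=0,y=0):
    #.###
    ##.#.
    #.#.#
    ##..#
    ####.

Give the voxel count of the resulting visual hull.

|visual hull| = 26

initial block: 5^3 = 125
  1. axis=1 (XZ plane), |mask|=12  ⇒  voxels=60
  2. axis=0 (YZ plane), |mask|=15  ⇒  voxels=36
  3. axis=2 (XY plane), |mask|=17  ⇒  voxels=26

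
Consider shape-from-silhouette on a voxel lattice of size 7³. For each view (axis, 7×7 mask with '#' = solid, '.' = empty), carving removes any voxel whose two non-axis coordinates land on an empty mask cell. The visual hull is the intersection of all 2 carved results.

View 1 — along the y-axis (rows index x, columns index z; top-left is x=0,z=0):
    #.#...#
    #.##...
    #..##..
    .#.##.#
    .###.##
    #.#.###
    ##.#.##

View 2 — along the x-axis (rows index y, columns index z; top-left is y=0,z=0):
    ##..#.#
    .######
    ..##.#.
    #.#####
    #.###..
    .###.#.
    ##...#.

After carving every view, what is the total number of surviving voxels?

initial block: 7^3 = 343
[1] y-view keeps 28 columns → grid now 196
[2] x-view keeps 30 columns → grid now 119

|visual hull| = 119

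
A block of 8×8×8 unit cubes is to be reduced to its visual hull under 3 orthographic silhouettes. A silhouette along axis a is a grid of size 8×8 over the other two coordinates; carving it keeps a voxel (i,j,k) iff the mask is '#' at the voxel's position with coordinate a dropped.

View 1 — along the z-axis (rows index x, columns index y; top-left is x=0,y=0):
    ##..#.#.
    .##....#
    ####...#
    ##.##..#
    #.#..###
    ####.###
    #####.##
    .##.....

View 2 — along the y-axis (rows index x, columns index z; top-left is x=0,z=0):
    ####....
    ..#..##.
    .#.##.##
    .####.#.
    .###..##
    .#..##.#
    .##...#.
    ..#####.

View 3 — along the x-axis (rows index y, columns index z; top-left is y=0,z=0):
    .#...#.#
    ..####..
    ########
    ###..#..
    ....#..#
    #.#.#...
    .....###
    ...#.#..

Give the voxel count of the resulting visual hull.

remaining voxels: 71

before carving: 512 voxels (8×8×8)
carve view 1 (along z, XY-mask fill 38/64): 304 voxels remain
carve view 2 (along y, XZ-mask fill 34/64): 159 voxels remain
carve view 3 (along x, YZ-mask fill 29/64): 71 voxels remain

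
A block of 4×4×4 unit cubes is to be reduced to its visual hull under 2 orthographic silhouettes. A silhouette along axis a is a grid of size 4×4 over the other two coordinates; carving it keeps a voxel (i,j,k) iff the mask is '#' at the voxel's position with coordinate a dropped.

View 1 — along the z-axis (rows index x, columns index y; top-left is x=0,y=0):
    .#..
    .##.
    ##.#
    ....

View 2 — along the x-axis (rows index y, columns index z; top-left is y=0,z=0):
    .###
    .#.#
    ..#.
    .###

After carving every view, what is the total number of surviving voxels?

voxel count = 13

initial block: 4^3 = 64
  1. axis=2 (XY plane), |mask|=6  ⇒  voxels=24
  2. axis=0 (YZ plane), |mask|=9  ⇒  voxels=13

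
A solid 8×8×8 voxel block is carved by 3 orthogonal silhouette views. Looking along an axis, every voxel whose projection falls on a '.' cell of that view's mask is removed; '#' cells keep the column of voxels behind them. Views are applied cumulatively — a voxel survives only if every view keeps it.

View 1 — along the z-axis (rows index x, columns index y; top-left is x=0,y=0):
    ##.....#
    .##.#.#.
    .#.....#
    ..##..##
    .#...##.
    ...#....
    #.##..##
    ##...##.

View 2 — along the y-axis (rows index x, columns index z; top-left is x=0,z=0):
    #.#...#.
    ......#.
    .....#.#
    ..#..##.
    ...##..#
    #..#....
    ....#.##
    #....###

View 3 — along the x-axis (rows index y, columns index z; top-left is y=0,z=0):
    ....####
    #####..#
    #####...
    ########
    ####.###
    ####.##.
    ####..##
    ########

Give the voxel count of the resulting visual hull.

before carving: 512 voxels (8×8×8)
carve view 1 (along z, XY-mask fill 26/64): 208 voxels remain
carve view 2 (along y, XZ-mask fill 21/64): 71 voxels remain
carve view 3 (along x, YZ-mask fill 50/64): 51 voxels remain

voxel count = 51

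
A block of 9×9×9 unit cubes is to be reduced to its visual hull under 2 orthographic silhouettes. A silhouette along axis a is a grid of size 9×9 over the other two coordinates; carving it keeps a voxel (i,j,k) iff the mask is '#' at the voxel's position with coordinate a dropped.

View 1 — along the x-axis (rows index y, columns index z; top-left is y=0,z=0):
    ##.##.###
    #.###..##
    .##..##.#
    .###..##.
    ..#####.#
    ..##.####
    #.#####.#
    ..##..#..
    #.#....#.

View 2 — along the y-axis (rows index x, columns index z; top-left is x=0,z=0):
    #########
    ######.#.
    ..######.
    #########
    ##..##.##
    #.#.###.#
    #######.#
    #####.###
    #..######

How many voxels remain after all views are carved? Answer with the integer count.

before carving: 729 voxels (9×9×9)
[1] x-view keeps 48 columns → grid now 432
[2] y-view keeps 66 columns → grid now 349

remaining voxels: 349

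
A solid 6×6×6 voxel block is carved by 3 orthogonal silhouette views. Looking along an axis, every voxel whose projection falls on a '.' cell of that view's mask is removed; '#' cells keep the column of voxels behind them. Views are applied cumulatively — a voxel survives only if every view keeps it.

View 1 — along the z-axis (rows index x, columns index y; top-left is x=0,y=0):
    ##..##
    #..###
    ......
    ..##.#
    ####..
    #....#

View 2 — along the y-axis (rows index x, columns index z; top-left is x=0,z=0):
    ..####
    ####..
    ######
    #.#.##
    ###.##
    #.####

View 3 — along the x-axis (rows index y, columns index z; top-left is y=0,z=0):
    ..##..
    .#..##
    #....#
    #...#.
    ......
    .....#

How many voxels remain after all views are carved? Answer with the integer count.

|visual hull| = 24

before carving: 216 voxels (6×6×6)
[1] z-view keeps 17 columns → grid now 102
[2] y-view keeps 28 columns → grid now 74
[3] x-view keeps 10 columns → grid now 24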